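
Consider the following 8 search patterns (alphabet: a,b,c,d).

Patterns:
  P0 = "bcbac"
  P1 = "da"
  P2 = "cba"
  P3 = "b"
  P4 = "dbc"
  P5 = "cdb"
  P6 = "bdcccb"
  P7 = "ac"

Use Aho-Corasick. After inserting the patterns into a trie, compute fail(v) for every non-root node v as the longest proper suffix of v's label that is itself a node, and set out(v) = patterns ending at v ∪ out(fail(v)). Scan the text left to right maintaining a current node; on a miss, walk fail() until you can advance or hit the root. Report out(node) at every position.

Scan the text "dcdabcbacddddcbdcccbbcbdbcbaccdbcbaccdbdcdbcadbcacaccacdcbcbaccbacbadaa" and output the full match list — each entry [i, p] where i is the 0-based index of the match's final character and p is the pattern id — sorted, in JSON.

Construct AC machine:
Trie nodes:
  0='ε' goto a→20 b→1 c→8 d→6
  1='b' goto c→2 d→15  [P3 ends]
  2='bc' goto b→3
  3='bcb' goto a→4
  4='bcba' goto c→5
  5='bcbac' goto ·  [P0 ends]
  6='d' goto a→7 b→11
  7='da' goto ·  [P1 ends]
  8='c' goto b→9 d→13
  9='cb' goto a→10
  10='cba' goto ·  [P2 ends]
  11='db' goto c→12
  12='dbc' goto ·  [P4 ends]
  13='cd' goto b→14
  14='cdb' goto ·  [P5 ends]
  15='bd' goto c→16
  16='bdc' goto c→17
  17='bdcc' goto c→18
  18='bdccc' goto b→19
  19='bdcccb' goto ·  [P6 ends]
  20='a' goto c→21
  21='ac' goto ·  [P7 ends]

Failure links (BFS by depth):
  n1('b'): parent n0 fail=0; on 'b' 0 → fail=0;  out {3}∪∅={3}
  n6('d'): parent n0 fail=0; on 'd' 0 → fail=0;  out ∅∪∅=∅
  n8('c'): parent n0 fail=0; on 'c' 0 → fail=0;  out ∅∪∅=∅
  n20('a'): parent n0 fail=0; on 'a' 0 → fail=0;  out ∅∪∅=∅
  n2('bc'): parent n1 fail=0; on 'c' 0 → fail=8;  out ∅∪∅=∅
  n7('da'): parent n6 fail=0; on 'a' 0 → fail=20;  out {1}∪∅={1}
  n9('cb'): parent n8 fail=0; on 'b' 0 → fail=1;  out ∅∪{3}={3}
  n11('db'): parent n6 fail=0; on 'b' 0 → fail=1;  out ∅∪{3}={3}
  n13('cd'): parent n8 fail=0; on 'd' 0 → fail=6;  out ∅∪∅=∅
  n15('bd'): parent n1 fail=0; on 'd' 0 → fail=6;  out ∅∪∅=∅
  n21('ac'): parent n20 fail=0; on 'c' 0 → fail=8;  out {7}∪∅={7}
  n3('bcb'): parent n2 fail=8; on 'b' 8 → fail=9;  out ∅∪{3}={3}
  n10('cba'): parent n9 fail=1; on 'a' 1→0 → fail=20;  out {2}∪∅={2}
  n12('dbc'): parent n11 fail=1; on 'c' 1 → fail=2;  out {4}∪∅={4}
  n14('cdb'): parent n13 fail=6; on 'b' 6 → fail=11;  out {5}∪{3}={3,5}
  n16('bdc'): parent n15 fail=6; on 'c' 6→0 → fail=8;  out ∅∪∅=∅
  n4('bcba'): parent n3 fail=9; on 'a' 9 → fail=10;  out ∅∪{2}={2}
  n17('bdcc'): parent n16 fail=8; on 'c' 8→0 → fail=8;  out ∅∪∅=∅
  n5('bcbac'): parent n4 fail=10; on 'c' 10→20 → fail=21;  out {0}∪{7}={0,7}
  n18('bdccc'): parent n17 fail=8; on 'c' 8→0 → fail=8;  out ∅∪∅=∅
  n19('bdcccb'): parent n18 fail=8; on 'b' 8 → fail=9;  out {6}∪{3}={3,6}

Run:
pos 0 'd': at 6
pos 1 'c': at 8 ·f
pos 2 'd': at 13
pos 3 'a': at 7 ·f  ** P1@[2:3]
pos 4 'b': at 1 ·f  ** P3@[4:4]
pos 5 'c': at 2
pos 6 'b': at 3  ** P3@[6:6]
pos 7 'a': at 4  ** P2@[5:7]
pos 8 'c': at 5  ** P0@[4:8],P7@[7:8]
pos 9 'd': at 13 ·f
pos 10 'd': at 6 ·f
pos 11 'd': at 6 ·f
pos 12 'd': at 6 ·f
pos 13 'c': at 8 ·f
pos 14 'b': at 9  ** P3@[14:14]
pos 15 'd': at 15 ·f
pos 16 'c': at 16
pos 17 'c': at 17
pos 18 'c': at 18
pos 19 'b': at 19  ** P3@[19:19],P6@[14:19]
pos 20 'b': at 1 ·f  ** P3@[20:20]
pos 21 'c': at 2
pos 22 'b': at 3  ** P3@[22:22]
pos 23 'd': at 15 ·f
pos 24 'b': at 11 ·f  ** P3@[24:24]
pos 25 'c': at 12  ** P4@[23:25]
pos 26 'b': at 3 ·f  ** P3@[26:26]
pos 27 'a': at 4  ** P2@[25:27]
pos 28 'c': at 5  ** P0@[24:28],P7@[27:28]
pos 29 'c': at 8 ·f
pos 30 'd': at 13
pos 31 'b': at 14  ** P3@[31:31],P5@[29:31]
pos 32 'c': at 12 ·f  ** P4@[30:32]
pos 33 'b': at 3 ·f  ** P3@[33:33]
pos 34 'a': at 4  ** P2@[32:34]
pos 35 'c': at 5  ** P0@[31:35],P7@[34:35]
pos 36 'c': at 8 ·f
pos 37 'd': at 13
pos 38 'b': at 14  ** P3@[38:38],P5@[36:38]
pos 39 'd': at 15 ·f
pos 40 'c': at 16
pos 41 'd': at 13 ·f
pos 42 'b': at 14  ** P3@[42:42],P5@[40:42]
pos 43 'c': at 12 ·f  ** P4@[41:43]
pos 44 'a': at 20 ·f
pos 45 'd': at 6 ·f
pos 46 'b': at 11  ** P3@[46:46]
pos 47 'c': at 12  ** P4@[45:47]
pos 48 'a': at 20 ·f
pos 49 'c': at 21  ** P7@[48:49]
pos 50 'a': at 20 ·f
pos 51 'c': at 21  ** P7@[50:51]
pos 52 'c': at 8 ·f
pos 53 'a': at 20 ·f
pos 54 'c': at 21  ** P7@[53:54]
pos 55 'd': at 13 ·f
pos 56 'c': at 8 ·f
pos 57 'b': at 9  ** P3@[57:57]
pos 58 'c': at 2 ·f
pos 59 'b': at 3  ** P3@[59:59]
pos 60 'a': at 4  ** P2@[58:60]
pos 61 'c': at 5  ** P0@[57:61],P7@[60:61]
pos 62 'c': at 8 ·f
pos 63 'b': at 9  ** P3@[63:63]
pos 64 'a': at 10  ** P2@[62:64]
pos 65 'c': at 21 ·f  ** P7@[64:65]
pos 66 'b': at 9 ·f  ** P3@[66:66]
pos 67 'a': at 10  ** P2@[65:67]
pos 68 'd': at 6 ·f
pos 69 'a': at 7  ** P1@[68:69]
pos 70 'a': at 20 ·f

Result: [[3,1],[4,3],[6,3],[7,2],[8,0],[8,7],[14,3],[19,3],[19,6],[20,3],[22,3],[24,3],[25,4],[26,3],[27,2],[28,0],[28,7],[31,3],[31,5],[32,4],[33,3],[34,2],[35,0],[35,7],[38,3],[38,5],[42,3],[42,5],[43,4],[46,3],[47,4],[49,7],[51,7],[54,7],[57,3],[59,3],[60,2],[61,0],[61,7],[63,3],[64,2],[65,7],[66,3],[67,2],[69,1]]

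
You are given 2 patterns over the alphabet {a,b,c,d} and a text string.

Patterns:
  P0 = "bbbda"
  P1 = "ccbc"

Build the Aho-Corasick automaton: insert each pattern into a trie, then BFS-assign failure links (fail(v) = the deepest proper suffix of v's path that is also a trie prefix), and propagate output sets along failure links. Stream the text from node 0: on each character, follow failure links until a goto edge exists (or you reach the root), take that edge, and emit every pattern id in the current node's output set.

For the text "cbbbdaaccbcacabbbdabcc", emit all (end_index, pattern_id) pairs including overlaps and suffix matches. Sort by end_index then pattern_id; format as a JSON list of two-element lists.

Construct AC machine:
Trie (insert patterns):
  0='ε' goto b→1 c→6
  1='b' goto b→2
  2='bb' goto b→3
  3='bbb' goto d→4
  4='bbbd' goto a→5
  5='bbbda' goto ·  [P0 ends]
  6='c' goto c→7
  7='cc' goto b→8
  8='ccb' goto c→9
  9='ccbc' goto ·  [P1 ends]

Failure links (BFS by depth):
  fail(1) 'b': from fail(0)=0 chase 'b': 0 ⇒ 0;  out=∅∪out(0)=∅
  fail(6) 'c': from fail(0)=0 chase 'c': 0 ⇒ 0;  out=∅∪out(0)=∅
  fail(2) 'bb': from fail(1)=0 chase 'b': 0 ⇒ 1;  out=∅∪out(1)=∅
  fail(7) 'cc': from fail(6)=0 chase 'c': 0 ⇒ 6;  out=∅∪out(6)=∅
  fail(3) 'bbb': from fail(2)=1 chase 'b': 1 ⇒ 2;  out=∅∪out(2)=∅
  fail(8) 'ccb': from fail(7)=6 chase 'b': 6→0 ⇒ 1;  out=∅∪out(1)=∅
  fail(4) 'bbbd': from fail(3)=2 chase 'd': 2→1→0 ⇒ 0;  out=∅∪out(0)=∅
  fail(9) 'ccbc': from fail(8)=1 chase 'c': 1→0 ⇒ 6;  out={1}∪out(6)={1}
  fail(5) 'bbbda': from fail(4)=0 chase 'a': 0 ⇒ 0;  out={0}∪out(0)={0}

Text stream:
i=0 'c': node 0→6
i=1 'b': node 6→1 ·f
i=2 'b': node 1→2
i=3 'b': node 2→3
i=4 'd': node 3→4
i=5 'a': node 4→5  emit P0@[1:5]
i=6 'a': node 5→0 ·f
i=7 'c': node 0→6
i=8 'c': node 6→7
i=9 'b': node 7→8
i=10 'c': node 8→9  emit P1@[7:10]
i=11 'a': node 9→0 ·f
i=12 'c': node 0→6
i=13 'a': node 6→0 ·f
i=14 'b': node 0→1
i=15 'b': node 1→2
i=16 'b': node 2→3
i=17 'd': node 3→4
i=18 'a': node 4→5  emit P0@[14:18]
i=19 'b': node 5→1 ·f
i=20 'c': node 1→6 ·f
i=21 'c': node 6→7

Result: [[5,0],[10,1],[18,0]]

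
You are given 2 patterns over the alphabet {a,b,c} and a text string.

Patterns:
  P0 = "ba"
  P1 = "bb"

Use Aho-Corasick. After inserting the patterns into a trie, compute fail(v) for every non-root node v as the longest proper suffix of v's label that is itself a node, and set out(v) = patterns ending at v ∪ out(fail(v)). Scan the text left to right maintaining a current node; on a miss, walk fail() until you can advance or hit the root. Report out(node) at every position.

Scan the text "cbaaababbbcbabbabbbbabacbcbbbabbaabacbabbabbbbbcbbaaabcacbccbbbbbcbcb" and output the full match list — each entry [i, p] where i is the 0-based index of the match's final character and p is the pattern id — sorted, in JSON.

Build automaton:
Trie (insert patterns):
  0='ε' goto b→1
  1='b' goto a→2 b→3
  2='ba' goto ·  ←P0
  3='bb' goto ·  ←P1

BFS fail/out derivation:
  fail(1) 'b': from fail(0)=0 chase 'b': 0 ⇒ 0;  out=∅∪out(0)=∅
  fail(2) 'ba': from fail(1)=0 chase 'a': 0 ⇒ 0;  out={0}∪out(0)={0}
  fail(3) 'bb': from fail(1)=0 chase 'b': 0 ⇒ 1;  out={1}∪out(1)={1}

Run:
pos 0 'c': at 0
pos 1 'b': at 1
pos 2 'a': at 2  emit P0@[1:2]
pos 3 'a': at 0 (fail-walked)
pos 4 'a': at 0
pos 5 'b': at 1
pos 6 'a': at 2  emit P0@[5:6]
pos 7 'b': at 1 (fail-walked)
pos 8 'b': at 3  emit P1@[7:8]
pos 9 'b': at 3 (fail-walked)  emit P1@[8:9]
pos 10 'c': at 0 (fail-walked)
pos 11 'b': at 1
pos 12 'a': at 2  emit P0@[11:12]
pos 13 'b': at 1 (fail-walked)
pos 14 'b': at 3  emit P1@[13:14]
pos 15 'a': at 2 (fail-walked)  emit P0@[14:15]
pos 16 'b': at 1 (fail-walked)
pos 17 'b': at 3  emit P1@[16:17]
pos 18 'b': at 3 (fail-walked)  emit P1@[17:18]
pos 19 'b': at 3 (fail-walked)  emit P1@[18:19]
pos 20 'a': at 2 (fail-walked)  emit P0@[19:20]
pos 21 'b': at 1 (fail-walked)
pos 22 'a': at 2  emit P0@[21:22]
pos 23 'c': at 0 (fail-walked)
pos 24 'b': at 1
pos 25 'c': at 0 (fail-walked)
pos 26 'b': at 1
pos 27 'b': at 3  emit P1@[26:27]
pos 28 'b': at 3 (fail-walked)  emit P1@[27:28]
pos 29 'a': at 2 (fail-walked)  emit P0@[28:29]
pos 30 'b': at 1 (fail-walked)
pos 31 'b': at 3  emit P1@[30:31]
pos 32 'a': at 2 (fail-walked)  emit P0@[31:32]
pos 33 'a': at 0 (fail-walked)
pos 34 'b': at 1
pos 35 'a': at 2  emit P0@[34:35]
pos 36 'c': at 0 (fail-walked)
pos 37 'b': at 1
pos 38 'a': at 2  emit P0@[37:38]
pos 39 'b': at 1 (fail-walked)
pos 40 'b': at 3  emit P1@[39:40]
pos 41 'a': at 2 (fail-walked)  emit P0@[40:41]
pos 42 'b': at 1 (fail-walked)
pos 43 'b': at 3  emit P1@[42:43]
pos 44 'b': at 3 (fail-walked)  emit P1@[43:44]
pos 45 'b': at 3 (fail-walked)  emit P1@[44:45]
pos 46 'b': at 3 (fail-walked)  emit P1@[45:46]
pos 47 'c': at 0 (fail-walked)
pos 48 'b': at 1
pos 49 'b': at 3  emit P1@[48:49]
pos 50 'a': at 2 (fail-walked)  emit P0@[49:50]
pos 51 'a': at 0 (fail-walked)
pos 52 'a': at 0
pos 53 'b': at 1
pos 54 'c': at 0 (fail-walked)
pos 55 'a': at 0
pos 56 'c': at 0
pos 57 'b': at 1
pos 58 'c': at 0 (fail-walked)
pos 59 'c': at 0
pos 60 'b': at 1
pos 61 'b': at 3  emit P1@[60:61]
pos 62 'b': at 3 (fail-walked)  emit P1@[61:62]
pos 63 'b': at 3 (fail-walked)  emit P1@[62:63]
pos 64 'b': at 3 (fail-walked)  emit P1@[63:64]
pos 65 'c': at 0 (fail-walked)
pos 66 'b': at 1
pos 67 'c': at 0 (fail-walked)
pos 68 'b': at 1

Matches: [[2,0],[6,0],[8,1],[9,1],[12,0],[14,1],[15,0],[17,1],[18,1],[19,1],[20,0],[22,0],[27,1],[28,1],[29,0],[31,1],[32,0],[35,0],[38,0],[40,1],[41,0],[43,1],[44,1],[45,1],[46,1],[49,1],[50,0],[61,1],[62,1],[63,1],[64,1]]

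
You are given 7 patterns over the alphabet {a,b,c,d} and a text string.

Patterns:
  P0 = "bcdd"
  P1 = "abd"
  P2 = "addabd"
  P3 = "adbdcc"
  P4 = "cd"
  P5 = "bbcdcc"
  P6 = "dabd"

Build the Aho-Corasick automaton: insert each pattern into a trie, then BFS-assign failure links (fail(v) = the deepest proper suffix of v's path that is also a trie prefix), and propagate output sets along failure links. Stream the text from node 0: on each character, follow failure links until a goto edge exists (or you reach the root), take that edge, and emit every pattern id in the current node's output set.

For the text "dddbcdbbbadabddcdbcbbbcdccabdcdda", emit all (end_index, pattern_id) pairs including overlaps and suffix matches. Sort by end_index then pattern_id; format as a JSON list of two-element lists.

Build automaton:
Trie nodes:
  n0 'ε': a→5 b→1 c→17 d→24
  n1 'b': b→19 c→2
  n2 'bc': d→3
  n3 'bcd': d→4
  n4 'bcdd': ·  [P0 ends]
  n5 'a': b→6 d→8
  n6 'ab': d→7
  n7 'abd': ·  [P1 ends]
  n8 'ad': b→13 d→9
  n9 'add': a→10
  n10 'adda': b→11
  n11 'addab': d→12
  n12 'addabd': ·  [P2 ends]
  n13 'adb': d→14
  n14 'adbd': c→15
  n15 'adbdc': c→16
  n16 'adbdcc': ·  [P3 ends]
  n17 'c': d→18
  n18 'cd': ·  [P4 ends]
  n19 'bb': c→20
  n20 'bbc': d→21
  n21 'bbcd': c→22
  n22 'bbcdc': c→23
  n23 'bbcdcc': ·  [P5 ends]
  n24 'd': a→25
  n25 'da': b→26
  n26 'dab': d→27
  n27 'dabd': ·  [P6 ends]

BFS fail/out derivation:
  n1('b'): parent n0 fail=0; on 'b' 0 → fail=0;  out ∅∪∅=∅
  n5('a'): parent n0 fail=0; on 'a' 0 → fail=0;  out ∅∪∅=∅
  n17('c'): parent n0 fail=0; on 'c' 0 → fail=0;  out ∅∪∅=∅
  n24('d'): parent n0 fail=0; on 'd' 0 → fail=0;  out ∅∪∅=∅
  n2('bc'): parent n1 fail=0; on 'c' 0 → fail=17;  out ∅∪∅=∅
  n6('ab'): parent n5 fail=0; on 'b' 0 → fail=1;  out ∅∪∅=∅
  n8('ad'): parent n5 fail=0; on 'd' 0 → fail=24;  out ∅∪∅=∅
  n18('cd'): parent n17 fail=0; on 'd' 0 → fail=24;  out {4}∪∅={4}
  n19('bb'): parent n1 fail=0; on 'b' 0 → fail=1;  out ∅∪∅=∅
  n25('da'): parent n24 fail=0; on 'a' 0 → fail=5;  out ∅∪∅=∅
  n3('bcd'): parent n2 fail=17; on 'd' 17 → fail=18;  out ∅∪{4}={4}
  n7('abd'): parent n6 fail=1; on 'd' 1→0 → fail=24;  out {1}∪∅={1}
  n9('add'): parent n8 fail=24; on 'd' 24→0 → fail=24;  out ∅∪∅=∅
  n13('adb'): parent n8 fail=24; on 'b' 24→0 → fail=1;  out ∅∪∅=∅
  n20('bbc'): parent n19 fail=1; on 'c' 1 → fail=2;  out ∅∪∅=∅
  n26('dab'): parent n25 fail=5; on 'b' 5 → fail=6;  out ∅∪∅=∅
  n4('bcdd'): parent n3 fail=18; on 'd' 18→24→0 → fail=24;  out {0}∪∅={0}
  n10('adda'): parent n9 fail=24; on 'a' 24 → fail=25;  out ∅∪∅=∅
  n14('adbd'): parent n13 fail=1; on 'd' 1→0 → fail=24;  out ∅∪∅=∅
  n21('bbcd'): parent n20 fail=2; on 'd' 2 → fail=3;  out ∅∪{4}={4}
  n27('dabd'): parent n26 fail=6; on 'd' 6 → fail=7;  out {6}∪{1}={1,6}
  n11('addab'): parent n10 fail=25; on 'b' 25 → fail=26;  out ∅∪∅=∅
  n15('adbdc'): parent n14 fail=24; on 'c' 24→0 → fail=17;  out ∅∪∅=∅
  n22('bbcdc'): parent n21 fail=3; on 'c' 3→18→24→0 → fail=17;  out ∅∪∅=∅
  n12('addabd'): parent n11 fail=26; on 'd' 26 → fail=27;  out {2}∪{1,6}={1,2,6}
  n16('adbdcc'): parent n15 fail=17; on 'c' 17→0 → fail=17;  out {3}∪∅={3}
  n23('bbcdcc'): parent n22 fail=17; on 'c' 17→0 → fail=17;  out {5}∪∅={5}

Scan:
i=0 'd': node 0→24
i=1 'd': node 24→24 (via fail)
i=2 'd': node 24→24 (via fail)
i=3 'b': node 24→1 (via fail)
i=4 'c': node 1→2
i=5 'd': node 2→3  → match P4@[4:5]
i=6 'b': node 3→1 (via fail)
i=7 'b': node 1→19
i=8 'b': node 19→19 (via fail)
i=9 'a': node 19→5 (via fail)
i=10 'd': node 5→8
i=11 'a': node 8→25 (via fail)
i=12 'b': node 25→26
i=13 'd': node 26→27  → match P1@[11:13],P6@[10:13]
i=14 'd': node 27→24 (via fail)
i=15 'c': node 24→17 (via fail)
i=16 'd': node 17→18  → match P4@[15:16]
i=17 'b': node 18→1 (via fail)
i=18 'c': node 1→2
i=19 'b': node 2→1 (via fail)
i=20 'b': node 1→19
i=21 'b': node 19→19 (via fail)
i=22 'c': node 19→20
i=23 'd': node 20→21  → match P4@[22:23]
i=24 'c': node 21→22
i=25 'c': node 22→23  → match P5@[20:25]
i=26 'a': node 23→5 (via fail)
i=27 'b': node 5→6
i=28 'd': node 6→7  → match P1@[26:28]
i=29 'c': node 7→17 (via fail)
i=30 'd': node 17→18  → match P4@[29:30]
i=31 'd': node 18→24 (via fail)
i=32 'a': node 24→25

Result: [[5,4],[13,1],[13,6],[16,4],[23,4],[25,5],[28,1],[30,4]]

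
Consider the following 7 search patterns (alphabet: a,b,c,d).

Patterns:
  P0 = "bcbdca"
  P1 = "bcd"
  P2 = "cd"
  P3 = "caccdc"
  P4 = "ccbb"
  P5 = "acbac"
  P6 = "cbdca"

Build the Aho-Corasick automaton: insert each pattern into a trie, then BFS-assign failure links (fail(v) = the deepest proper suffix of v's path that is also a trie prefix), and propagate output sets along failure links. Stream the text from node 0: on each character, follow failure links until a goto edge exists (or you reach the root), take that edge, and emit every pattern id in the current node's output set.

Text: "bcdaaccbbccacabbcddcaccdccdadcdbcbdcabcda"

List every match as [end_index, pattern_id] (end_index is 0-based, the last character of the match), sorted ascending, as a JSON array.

Build automaton:
Trie (insert patterns):
  n0 'ε': a→18 b→1 c→8
  n1 'b': c→2
  n2 'bc': b→3 d→7
  n3 'bcb': d→4
  n4 'bcbd': c→5
  n5 'bcbdc': a→6
  n6 'bcbdca': ·  [P0 ends]
  n7 'bcd': ·  [P1 ends]
  n8 'c': a→10 b→23 c→15 d→9
  n9 'cd': ·  [P2 ends]
  n10 'ca': c→11
  n11 'cac': c→12
  n12 'cacc': d→13
  n13 'caccd': c→14
  n14 'caccdc': ·  [P3 ends]
  n15 'cc': b→16
  n16 'ccb': b→17
  n17 'ccbb': ·  [P4 ends]
  n18 'a': c→19
  n19 'ac': b→20
  n20 'acb': a→21
  n21 'acba': c→22
  n22 'acbac': ·  [P5 ends]
  n23 'cb': d→24
  n24 'cbd': c→25
  n25 'cbdc': a→26
  n26 'cbdca': ·  [P6 ends]

Failure links (BFS by depth):
  fail(1) 'b': from fail(0)=0 chase 'b': 0 ⇒ 0;  out=∅∪out(0)=∅
  fail(8) 'c': from fail(0)=0 chase 'c': 0 ⇒ 0;  out=∅∪out(0)=∅
  fail(18) 'a': from fail(0)=0 chase 'a': 0 ⇒ 0;  out=∅∪out(0)=∅
  fail(2) 'bc': from fail(1)=0 chase 'c': 0 ⇒ 8;  out=∅∪out(8)=∅
  fail(9) 'cd': from fail(8)=0 chase 'd': 0 ⇒ 0;  out={2}∪out(0)={2}
  fail(10) 'ca': from fail(8)=0 chase 'a': 0 ⇒ 18;  out=∅∪out(18)=∅
  fail(15) 'cc': from fail(8)=0 chase 'c': 0 ⇒ 8;  out=∅∪out(8)=∅
  fail(19) 'ac': from fail(18)=0 chase 'c': 0 ⇒ 8;  out=∅∪out(8)=∅
  fail(23) 'cb': from fail(8)=0 chase 'b': 0 ⇒ 1;  out=∅∪out(1)=∅
  fail(3) 'bcb': from fail(2)=8 chase 'b': 8 ⇒ 23;  out=∅∪out(23)=∅
  fail(7) 'bcd': from fail(2)=8 chase 'd': 8 ⇒ 9;  out={1}∪out(9)={1,2}
  fail(11) 'cac': from fail(10)=18 chase 'c': 18 ⇒ 19;  out=∅∪out(19)=∅
  fail(16) 'ccb': from fail(15)=8 chase 'b': 8 ⇒ 23;  out=∅∪out(23)=∅
  fail(20) 'acb': from fail(19)=8 chase 'b': 8 ⇒ 23;  out=∅∪out(23)=∅
  fail(24) 'cbd': from fail(23)=1 chase 'd': 1→0 ⇒ 0;  out=∅∪out(0)=∅
  fail(4) 'bcbd': from fail(3)=23 chase 'd': 23 ⇒ 24;  out=∅∪out(24)=∅
  fail(12) 'cacc': from fail(11)=19 chase 'c': 19→8 ⇒ 15;  out=∅∪out(15)=∅
  fail(17) 'ccbb': from fail(16)=23 chase 'b': 23→1→0 ⇒ 1;  out={4}∪out(1)={4}
  fail(21) 'acba': from fail(20)=23 chase 'a': 23→1→0 ⇒ 18;  out=∅∪out(18)=∅
  fail(25) 'cbdc': from fail(24)=0 chase 'c': 0 ⇒ 8;  out=∅∪out(8)=∅
  fail(5) 'bcbdc': from fail(4)=24 chase 'c': 24 ⇒ 25;  out=∅∪out(25)=∅
  fail(13) 'caccd': from fail(12)=15 chase 'd': 15→8 ⇒ 9;  out=∅∪out(9)={2}
  fail(22) 'acbac': from fail(21)=18 chase 'c': 18 ⇒ 19;  out={5}∪out(19)={5}
  fail(26) 'cbdca': from fail(25)=8 chase 'a': 8 ⇒ 10;  out={6}∪out(10)={6}
  fail(6) 'bcbdca': from fail(5)=25 chase 'a': 25 ⇒ 26;  out={0}∪out(26)={0,6}
  fail(14) 'caccdc': from fail(13)=9 chase 'c': 9→0 ⇒ 8;  out={3}∪out(8)={3}

Text stream:
[0] read 'b'  n0⇒n1
[1] read 'c'  n1⇒n2
[2] read 'd'  n2⇒n7  → match P1@[0:2],P2@[1:2]
[3] read 'a'  n7⇒n18 ·f
[4] read 'a'  n18⇒n18 ·f
[5] read 'c'  n18⇒n19
[6] read 'c'  n19⇒n15 ·f
[7] read 'b'  n15⇒n16
[8] read 'b'  n16⇒n17  → match P4@[5:8]
[9] read 'c'  n17⇒n2 ·f
[10] read 'c'  n2⇒n15 ·f
[11] read 'a'  n15⇒n10 ·f
[12] read 'c'  n10⇒n11
[13] read 'a'  n11⇒n10 ·f
[14] read 'b'  n10⇒n1 ·f
[15] read 'b'  n1⇒n1 ·f
[16] read 'c'  n1⇒n2
[17] read 'd'  n2⇒n7  → match P1@[15:17],P2@[16:17]
[18] read 'd'  n7⇒n0 ·f
[19] read 'c'  n0⇒n8
[20] read 'a'  n8⇒n10
[21] read 'c'  n10⇒n11
[22] read 'c'  n11⇒n12
[23] read 'd'  n12⇒n13  → match P2@[22:23]
[24] read 'c'  n13⇒n14  → match P3@[19:24]
[25] read 'c'  n14⇒n15 ·f
[26] read 'd'  n15⇒n9 ·f  → match P2@[25:26]
[27] read 'a'  n9⇒n18 ·f
[28] read 'd'  n18⇒n0 ·f
[29] read 'c'  n0⇒n8
[30] read 'd'  n8⇒n9  → match P2@[29:30]
[31] read 'b'  n9⇒n1 ·f
[32] read 'c'  n1⇒n2
[33] read 'b'  n2⇒n3
[34] read 'd'  n3⇒n4
[35] read 'c'  n4⇒n5
[36] read 'a'  n5⇒n6  → match P0@[31:36],P6@[32:36]
[37] read 'b'  n6⇒n1 ·f
[38] read 'c'  n1⇒n2
[39] read 'd'  n2⇒n7  → match P1@[37:39],P2@[38:39]
[40] read 'a'  n7⇒n18 ·f

Matches: [[2,1],[2,2],[8,4],[17,1],[17,2],[23,2],[24,3],[26,2],[30,2],[36,0],[36,6],[39,1],[39,2]]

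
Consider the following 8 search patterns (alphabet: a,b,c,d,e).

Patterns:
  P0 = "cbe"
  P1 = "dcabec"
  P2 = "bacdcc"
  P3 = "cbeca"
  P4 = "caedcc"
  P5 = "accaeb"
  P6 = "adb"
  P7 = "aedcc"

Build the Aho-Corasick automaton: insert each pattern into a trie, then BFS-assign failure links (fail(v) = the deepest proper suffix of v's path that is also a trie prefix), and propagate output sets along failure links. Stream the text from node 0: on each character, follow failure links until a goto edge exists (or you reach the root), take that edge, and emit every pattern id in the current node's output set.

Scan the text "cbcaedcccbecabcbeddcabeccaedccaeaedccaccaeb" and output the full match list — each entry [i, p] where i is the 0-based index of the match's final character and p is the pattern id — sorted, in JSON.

Build:
Trie (insert patterns):
  n0 'ε': a→23 b→10 c→1 d→4
  n1 'c': a→18 b→2
  n2 'cb': e→3
  n3 'cbe': c→16  ←P0
  n4 'd': c→5
  n5 'dc': a→6
  n6 'dca': b→7
  n7 'dcab': e→8
  n8 'dcabe': c→9
  n9 'dcabec': ·  ←P1
  n10 'b': a→11
  n11 'ba': c→12
  n12 'bac': d→13
  n13 'bacd': c→14
  n14 'bacdc': c→15
  n15 'bacdcc': ·  ←P2
  n16 'cbec': a→17
  n17 'cbeca': ·  ←P3
  n18 'ca': e→19
  n19 'cae': d→20
  n20 'caed': c→21
  n21 'caedc': c→22
  n22 'caedcc': ·  ←P4
  n23 'a': c→24 d→29 e→31
  n24 'ac': c→25
  n25 'acc': a→26
  n26 'acca': e→27
  n27 'accae': b→28
  n28 'accaeb': ·  ←P5
  n29 'ad': b→30
  n30 'adb': ·  ←P6
  n31 'ae': d→32
  n32 'aed': c→33
  n33 'aedc': c→34
  n34 'aedcc': ·  ←P7

BFS fail/out derivation:
  fail(1) 'c': from fail(0)=0 chase 'c': 0 ⇒ 0;  out=∅∪out(0)=∅
  fail(4) 'd': from fail(0)=0 chase 'd': 0 ⇒ 0;  out=∅∪out(0)=∅
  fail(10) 'b': from fail(0)=0 chase 'b': 0 ⇒ 0;  out=∅∪out(0)=∅
  fail(23) 'a': from fail(0)=0 chase 'a': 0 ⇒ 0;  out=∅∪out(0)=∅
  fail(2) 'cb': from fail(1)=0 chase 'b': 0 ⇒ 10;  out=∅∪out(10)=∅
  fail(5) 'dc': from fail(4)=0 chase 'c': 0 ⇒ 1;  out=∅∪out(1)=∅
  fail(11) 'ba': from fail(10)=0 chase 'a': 0 ⇒ 23;  out=∅∪out(23)=∅
  fail(18) 'ca': from fail(1)=0 chase 'a': 0 ⇒ 23;  out=∅∪out(23)=∅
  fail(24) 'ac': from fail(23)=0 chase 'c': 0 ⇒ 1;  out=∅∪out(1)=∅
  fail(29) 'ad': from fail(23)=0 chase 'd': 0 ⇒ 4;  out=∅∪out(4)=∅
  fail(31) 'ae': from fail(23)=0 chase 'e': 0 ⇒ 0;  out=∅∪out(0)=∅
  fail(3) 'cbe': from fail(2)=10 chase 'e': 10→0 ⇒ 0;  out={0}∪out(0)={0}
  fail(6) 'dca': from fail(5)=1 chase 'a': 1 ⇒ 18;  out=∅∪out(18)=∅
  fail(12) 'bac': from fail(11)=23 chase 'c': 23 ⇒ 24;  out=∅∪out(24)=∅
  fail(19) 'cae': from fail(18)=23 chase 'e': 23 ⇒ 31;  out=∅∪out(31)=∅
  fail(25) 'acc': from fail(24)=1 chase 'c': 1→0 ⇒ 1;  out=∅∪out(1)=∅
  fail(30) 'adb': from fail(29)=4 chase 'b': 4→0 ⇒ 10;  out={6}∪out(10)={6}
  fail(32) 'aed': from fail(31)=0 chase 'd': 0 ⇒ 4;  out=∅∪out(4)=∅
  fail(7) 'dcab': from fail(6)=18 chase 'b': 18→23→0 ⇒ 10;  out=∅∪out(10)=∅
  fail(13) 'bacd': from fail(12)=24 chase 'd': 24→1→0 ⇒ 4;  out=∅∪out(4)=∅
  fail(16) 'cbec': from fail(3)=0 chase 'c': 0 ⇒ 1;  out=∅∪out(1)=∅
  fail(20) 'caed': from fail(19)=31 chase 'd': 31 ⇒ 32;  out=∅∪out(32)=∅
  fail(26) 'acca': from fail(25)=1 chase 'a': 1 ⇒ 18;  out=∅∪out(18)=∅
  fail(33) 'aedc': from fail(32)=4 chase 'c': 4 ⇒ 5;  out=∅∪out(5)=∅
  fail(8) 'dcabe': from fail(7)=10 chase 'e': 10→0 ⇒ 0;  out=∅∪out(0)=∅
  fail(14) 'bacdc': from fail(13)=4 chase 'c': 4 ⇒ 5;  out=∅∪out(5)=∅
  fail(17) 'cbeca': from fail(16)=1 chase 'a': 1 ⇒ 18;  out={3}∪out(18)={3}
  fail(21) 'caedc': from fail(20)=32 chase 'c': 32 ⇒ 33;  out=∅∪out(33)=∅
  fail(27) 'accae': from fail(26)=18 chase 'e': 18 ⇒ 19;  out=∅∪out(19)=∅
  fail(34) 'aedcc': from fail(33)=5 chase 'c': 5→1→0 ⇒ 1;  out={7}∪out(1)={7}
  fail(9) 'dcabec': from fail(8)=0 chase 'c': 0 ⇒ 1;  out={1}∪out(1)={1}
  fail(15) 'bacdcc': from fail(14)=5 chase 'c': 5→1→0 ⇒ 1;  out={2}∪out(1)={2}
  fail(22) 'caedcc': from fail(21)=33 chase 'c': 33 ⇒ 34;  out={4}∪out(34)={4,7}
  fail(28) 'accaeb': from fail(27)=19 chase 'b': 19→31→0 ⇒ 10;  out={5}∪out(10)={5}

Run:
[0] read 'c'  n0⇒n1
[1] read 'b'  n1⇒n2
[2] read 'c'  n2⇒n1 (via fail)
[3] read 'a'  n1⇒n18
[4] read 'e'  n18⇒n19
[5] read 'd'  n19⇒n20
[6] read 'c'  n20⇒n21
[7] read 'c'  n21⇒n22  emit P4@[2:7],P7@[3:7]
[8] read 'c'  n22⇒n1 (via fail)
[9] read 'b'  n1⇒n2
[10] read 'e'  n2⇒n3  emit P0@[8:10]
[11] read 'c'  n3⇒n16
[12] read 'a'  n16⇒n17  emit P3@[8:12]
[13] read 'b'  n17⇒n10 (via fail)
[14] read 'c'  n10⇒n1 (via fail)
[15] read 'b'  n1⇒n2
[16] read 'e'  n2⇒n3  emit P0@[14:16]
[17] read 'd'  n3⇒n4 (via fail)
[18] read 'd'  n4⇒n4 (via fail)
[19] read 'c'  n4⇒n5
[20] read 'a'  n5⇒n6
[21] read 'b'  n6⇒n7
[22] read 'e'  n7⇒n8
[23] read 'c'  n8⇒n9  emit P1@[18:23]
[24] read 'c'  n9⇒n1 (via fail)
[25] read 'a'  n1⇒n18
[26] read 'e'  n18⇒n19
[27] read 'd'  n19⇒n20
[28] read 'c'  n20⇒n21
[29] read 'c'  n21⇒n22  emit P4@[24:29],P7@[25:29]
[30] read 'a'  n22⇒n18 (via fail)
[31] read 'e'  n18⇒n19
[32] read 'a'  n19⇒n23 (via fail)
[33] read 'e'  n23⇒n31
[34] read 'd'  n31⇒n32
[35] read 'c'  n32⇒n33
[36] read 'c'  n33⇒n34  emit P7@[32:36]
[37] read 'a'  n34⇒n18 (via fail)
[38] read 'c'  n18⇒n24 (via fail)
[39] read 'c'  n24⇒n25
[40] read 'a'  n25⇒n26
[41] read 'e'  n26⇒n27
[42] read 'b'  n27⇒n28  emit P5@[37:42]

Matches: [[7,4],[7,7],[10,0],[12,3],[16,0],[23,1],[29,4],[29,7],[36,7],[42,5]]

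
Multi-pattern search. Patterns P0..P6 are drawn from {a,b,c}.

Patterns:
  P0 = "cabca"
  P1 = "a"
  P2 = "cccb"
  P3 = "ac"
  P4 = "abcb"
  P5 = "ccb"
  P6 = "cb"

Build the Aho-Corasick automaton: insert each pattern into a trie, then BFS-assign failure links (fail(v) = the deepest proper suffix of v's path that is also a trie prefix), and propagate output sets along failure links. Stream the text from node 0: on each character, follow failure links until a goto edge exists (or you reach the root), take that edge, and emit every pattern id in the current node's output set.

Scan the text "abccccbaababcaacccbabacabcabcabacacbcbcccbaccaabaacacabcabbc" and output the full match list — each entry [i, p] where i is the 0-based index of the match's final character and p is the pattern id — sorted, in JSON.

Build automaton:
Trie nodes:
  0='ε' goto a→6 c→1
  1='c' goto a→2 b→15 c→7
  2='ca' goto b→3
  3='cab' goto c→4
  4='cabc' goto a→5
  5='cabca' goto ·  ←P0
  6='a' goto b→11 c→10  ←P1
  7='cc' goto b→14 c→8
  8='ccc' goto b→9
  9='cccb' goto ·  ←P2
  10='ac' goto ·  ←P3
  11='ab' goto c→12
  12='abc' goto b→13
  13='abcb' goto ·  ←P4
  14='ccb' goto ·  ←P5
  15='cb' goto ·  ←P6

Failure links (BFS by depth):
  n1('c'): parent n0 fail=0; on 'c' 0 → fail=0;  out ∅∪∅=∅
  n6('a'): parent n0 fail=0; on 'a' 0 → fail=0;  out {1}∪∅={1}
  n2('ca'): parent n1 fail=0; on 'a' 0 → fail=6;  out ∅∪{1}={1}
  n7('cc'): parent n1 fail=0; on 'c' 0 → fail=1;  out ∅∪∅=∅
  n10('ac'): parent n6 fail=0; on 'c' 0 → fail=1;  out {3}∪∅={3}
  n11('ab'): parent n6 fail=0; on 'b' 0 → fail=0;  out ∅∪∅=∅
  n15('cb'): parent n1 fail=0; on 'b' 0 → fail=0;  out {6}∪∅={6}
  n3('cab'): parent n2 fail=6; on 'b' 6 → fail=11;  out ∅∪∅=∅
  n8('ccc'): parent n7 fail=1; on 'c' 1 → fail=7;  out ∅∪∅=∅
  n12('abc'): parent n11 fail=0; on 'c' 0 → fail=1;  out ∅∪∅=∅
  n14('ccb'): parent n7 fail=1; on 'b' 1 → fail=15;  out {5}∪{6}={5,6}
  n4('cabc'): parent n3 fail=11; on 'c' 11 → fail=12;  out ∅∪∅=∅
  n9('cccb'): parent n8 fail=7; on 'b' 7 → fail=14;  out {2}∪{5,6}={2,5,6}
  n13('abcb'): parent n12 fail=1; on 'b' 1 → fail=15;  out {4}∪{6}={4,6}
  n5('cabca'): parent n4 fail=12; on 'a' 12→1 → fail=2;  out {0}∪{1}={0,1}

Text stream:
i=0 'a': node 0→6  ** P1@[0:0]
i=1 'b': node 6→11
i=2 'c': node 11→12
i=3 'c': node 12→7 (via fail)
i=4 'c': node 7→8
i=5 'c': node 8→8 (via fail)
i=6 'b': node 8→9  ** P2@[3:6],P5@[4:6],P6@[5:6]
i=7 'a': node 9→6 (via fail)  ** P1@[7:7]
i=8 'a': node 6→6 (via fail)  ** P1@[8:8]
i=9 'b': node 6→11
i=10 'a': node 11→6 (via fail)  ** P1@[10:10]
i=11 'b': node 6→11
i=12 'c': node 11→12
i=13 'a': node 12→2 (via fail)  ** P1@[13:13]
i=14 'a': node 2→6 (via fail)  ** P1@[14:14]
i=15 'c': node 6→10  ** P3@[14:15]
i=16 'c': node 10→7 (via fail)
i=17 'c': node 7→8
i=18 'b': node 8→9  ** P2@[15:18],P5@[16:18],P6@[17:18]
i=19 'a': node 9→6 (via fail)  ** P1@[19:19]
i=20 'b': node 6→11
i=21 'a': node 11→6 (via fail)  ** P1@[21:21]
i=22 'c': node 6→10  ** P3@[21:22]
i=23 'a': node 10→2 (via fail)  ** P1@[23:23]
i=24 'b': node 2→3
i=25 'c': node 3→4
i=26 'a': node 4→5  ** P0@[22:26],P1@[26:26]
i=27 'b': node 5→3 (via fail)
i=28 'c': node 3→4
i=29 'a': node 4→5  ** P0@[25:29],P1@[29:29]
i=30 'b': node 5→3 (via fail)
i=31 'a': node 3→6 (via fail)  ** P1@[31:31]
i=32 'c': node 6→10  ** P3@[31:32]
i=33 'a': node 10→2 (via fail)  ** P1@[33:33]
i=34 'c': node 2→10 (via fail)  ** P3@[33:34]
i=35 'b': node 10→15 (via fail)  ** P6@[34:35]
i=36 'c': node 15→1 (via fail)
i=37 'b': node 1→15  ** P6@[36:37]
i=38 'c': node 15→1 (via fail)
i=39 'c': node 1→7
i=40 'c': node 7→8
i=41 'b': node 8→9  ** P2@[38:41],P5@[39:41],P6@[40:41]
i=42 'a': node 9→6 (via fail)  ** P1@[42:42]
i=43 'c': node 6→10  ** P3@[42:43]
i=44 'c': node 10→7 (via fail)
i=45 'a': node 7→2 (via fail)  ** P1@[45:45]
i=46 'a': node 2→6 (via fail)  ** P1@[46:46]
i=47 'b': node 6→11
i=48 'a': node 11→6 (via fail)  ** P1@[48:48]
i=49 'a': node 6→6 (via fail)  ** P1@[49:49]
i=50 'c': node 6→10  ** P3@[49:50]
i=51 'a': node 10→2 (via fail)  ** P1@[51:51]
i=52 'c': node 2→10 (via fail)  ** P3@[51:52]
i=53 'a': node 10→2 (via fail)  ** P1@[53:53]
i=54 'b': node 2→3
i=55 'c': node 3→4
i=56 'a': node 4→5  ** P0@[52:56],P1@[56:56]
i=57 'b': node 5→3 (via fail)
i=58 'b': node 3→0 (via fail)
i=59 'c': node 0→1

Matches: [[0,1],[6,2],[6,5],[6,6],[7,1],[8,1],[10,1],[13,1],[14,1],[15,3],[18,2],[18,5],[18,6],[19,1],[21,1],[22,3],[23,1],[26,0],[26,1],[29,0],[29,1],[31,1],[32,3],[33,1],[34,3],[35,6],[37,6],[41,2],[41,5],[41,6],[42,1],[43,3],[45,1],[46,1],[48,1],[49,1],[50,3],[51,1],[52,3],[53,1],[56,0],[56,1]]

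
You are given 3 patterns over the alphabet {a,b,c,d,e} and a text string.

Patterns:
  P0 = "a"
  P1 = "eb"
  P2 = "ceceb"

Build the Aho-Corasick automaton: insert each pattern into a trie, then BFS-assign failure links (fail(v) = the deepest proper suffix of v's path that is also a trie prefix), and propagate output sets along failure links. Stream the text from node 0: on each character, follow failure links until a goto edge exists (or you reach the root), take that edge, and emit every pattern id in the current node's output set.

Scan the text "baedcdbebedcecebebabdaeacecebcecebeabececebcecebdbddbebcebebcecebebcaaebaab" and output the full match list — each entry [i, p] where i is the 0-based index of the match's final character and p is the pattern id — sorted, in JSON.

Build automaton:
Trie (insert patterns):
  n0 'ε': a→1 c→4 e→2
  n1 'a': ·  [P0 ends]
  n2 'e': b→3
  n3 'eb': ·  [P1 ends]
  n4 'c': e→5
  n5 'ce': c→6
  n6 'cec': e→7
  n7 'cece': b→8
  n8 'ceceb': ·  [P2 ends]

Failure links (BFS by depth):
  fail(1) 'a': from fail(0)=0 chase 'a': 0 ⇒ 0;  out={0}∪out(0)={0}
  fail(2) 'e': from fail(0)=0 chase 'e': 0 ⇒ 0;  out=∅∪out(0)=∅
  fail(4) 'c': from fail(0)=0 chase 'c': 0 ⇒ 0;  out=∅∪out(0)=∅
  fail(3) 'eb': from fail(2)=0 chase 'b': 0 ⇒ 0;  out={1}∪out(0)={1}
  fail(5) 'ce': from fail(4)=0 chase 'e': 0 ⇒ 2;  out=∅∪out(2)=∅
  fail(6) 'cec': from fail(5)=2 chase 'c': 2→0 ⇒ 4;  out=∅∪out(4)=∅
  fail(7) 'cece': from fail(6)=4 chase 'e': 4 ⇒ 5;  out=∅∪out(5)=∅
  fail(8) 'ceceb': from fail(7)=5 chase 'b': 5→2 ⇒ 3;  out={2}∪out(3)={1,2}

Text stream:
i=0 'b': node 0→0
i=1 'a': node 0→1  → match P0@[1:1]
i=2 'e': node 1→2 (fail-walked)
i=3 'd': node 2→0 (fail-walked)
i=4 'c': node 0→4
i=5 'd': node 4→0 (fail-walked)
i=6 'b': node 0→0
i=7 'e': node 0→2
i=8 'b': node 2→3  → match P1@[7:8]
i=9 'e': node 3→2 (fail-walked)
i=10 'd': node 2→0 (fail-walked)
i=11 'c': node 0→4
i=12 'e': node 4→5
i=13 'c': node 5→6
i=14 'e': node 6→7
i=15 'b': node 7→8  → match P1@[14:15],P2@[11:15]
i=16 'e': node 8→2 (fail-walked)
i=17 'b': node 2→3  → match P1@[16:17]
i=18 'a': node 3→1 (fail-walked)  → match P0@[18:18]
i=19 'b': node 1→0 (fail-walked)
i=20 'd': node 0→0
i=21 'a': node 0→1  → match P0@[21:21]
i=22 'e': node 1→2 (fail-walked)
i=23 'a': node 2→1 (fail-walked)  → match P0@[23:23]
i=24 'c': node 1→4 (fail-walked)
i=25 'e': node 4→5
i=26 'c': node 5→6
i=27 'e': node 6→7
i=28 'b': node 7→8  → match P1@[27:28],P2@[24:28]
i=29 'c': node 8→4 (fail-walked)
i=30 'e': node 4→5
i=31 'c': node 5→6
i=32 'e': node 6→7
i=33 'b': node 7→8  → match P1@[32:33],P2@[29:33]
i=34 'e': node 8→2 (fail-walked)
i=35 'a': node 2→1 (fail-walked)  → match P0@[35:35]
i=36 'b': node 1→0 (fail-walked)
i=37 'e': node 0→2
i=38 'c': node 2→4 (fail-walked)
i=39 'e': node 4→5
i=40 'c': node 5→6
i=41 'e': node 6→7
i=42 'b': node 7→8  → match P1@[41:42],P2@[38:42]
i=43 'c': node 8→4 (fail-walked)
i=44 'e': node 4→5
i=45 'c': node 5→6
i=46 'e': node 6→7
i=47 'b': node 7→8  → match P1@[46:47],P2@[43:47]
i=48 'd': node 8→0 (fail-walked)
i=49 'b': node 0→0
i=50 'd': node 0→0
i=51 'd': node 0→0
i=52 'b': node 0→0
i=53 'e': node 0→2
i=54 'b': node 2→3  → match P1@[53:54]
i=55 'c': node 3→4 (fail-walked)
i=56 'e': node 4→5
i=57 'b': node 5→3 (fail-walked)  → match P1@[56:57]
i=58 'e': node 3→2 (fail-walked)
i=59 'b': node 2→3  → match P1@[58:59]
i=60 'c': node 3→4 (fail-walked)
i=61 'e': node 4→5
i=62 'c': node 5→6
i=63 'e': node 6→7
i=64 'b': node 7→8  → match P1@[63:64],P2@[60:64]
i=65 'e': node 8→2 (fail-walked)
i=66 'b': node 2→3  → match P1@[65:66]
i=67 'c': node 3→4 (fail-walked)
i=68 'a': node 4→1 (fail-walked)  → match P0@[68:68]
i=69 'a': node 1→1 (fail-walked)  → match P0@[69:69]
i=70 'e': node 1→2 (fail-walked)
i=71 'b': node 2→3  → match P1@[70:71]
i=72 'a': node 3→1 (fail-walked)  → match P0@[72:72]
i=73 'a': node 1→1 (fail-walked)  → match P0@[73:73]
i=74 'b': node 1→0 (fail-walked)

All matches (sorted): [[1,0],[8,1],[15,1],[15,2],[17,1],[18,0],[21,0],[23,0],[28,1],[28,2],[33,1],[33,2],[35,0],[42,1],[42,2],[47,1],[47,2],[54,1],[57,1],[59,1],[64,1],[64,2],[66,1],[68,0],[69,0],[71,1],[72,0],[73,0]]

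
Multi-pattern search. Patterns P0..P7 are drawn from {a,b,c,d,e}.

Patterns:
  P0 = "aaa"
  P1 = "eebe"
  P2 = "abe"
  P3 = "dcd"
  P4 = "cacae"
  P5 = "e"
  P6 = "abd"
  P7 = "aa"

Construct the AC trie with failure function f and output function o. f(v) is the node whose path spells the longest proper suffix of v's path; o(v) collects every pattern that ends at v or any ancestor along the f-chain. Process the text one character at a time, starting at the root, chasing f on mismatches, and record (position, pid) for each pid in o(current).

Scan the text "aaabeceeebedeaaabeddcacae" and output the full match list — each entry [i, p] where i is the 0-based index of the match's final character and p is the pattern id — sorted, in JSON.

Construct AC machine:
Trie (insert patterns):
  0='ε' goto a→1 c→13 d→10 e→4
  1='a' goto a→2 b→8
  2='aa' goto a→3  [P7 ends]
  3='aaa' goto ·  [P0 ends]
  4='e' goto e→5  [P5 ends]
  5='ee' goto b→6
  6='eeb' goto e→7
  7='eebe' goto ·  [P1 ends]
  8='ab' goto d→18 e→9
  9='abe' goto ·  [P2 ends]
  10='d' goto c→11
  11='dc' goto d→12
  12='dcd' goto ·  [P3 ends]
  13='c' goto a→14
  14='ca' goto c→15
  15='cac' goto a→16
  16='caca' goto e→17
  17='cacae' goto ·  [P4 ends]
  18='abd' goto ·  [P6 ends]

Failure links (BFS by depth):
  n1('a'): parent n0 fail=0; on 'a' 0 → fail=0;  out ∅∪∅=∅
  n4('e'): parent n0 fail=0; on 'e' 0 → fail=0;  out {5}∪∅={5}
  n10('d'): parent n0 fail=0; on 'd' 0 → fail=0;  out ∅∪∅=∅
  n13('c'): parent n0 fail=0; on 'c' 0 → fail=0;  out ∅∪∅=∅
  n2('aa'): parent n1 fail=0; on 'a' 0 → fail=1;  out {7}∪∅={7}
  n5('ee'): parent n4 fail=0; on 'e' 0 → fail=4;  out ∅∪{5}={5}
  n8('ab'): parent n1 fail=0; on 'b' 0 → fail=0;  out ∅∪∅=∅
  n11('dc'): parent n10 fail=0; on 'c' 0 → fail=13;  out ∅∪∅=∅
  n14('ca'): parent n13 fail=0; on 'a' 0 → fail=1;  out ∅∪∅=∅
  n3('aaa'): parent n2 fail=1; on 'a' 1 → fail=2;  out {0}∪{7}={0,7}
  n6('eeb'): parent n5 fail=4; on 'b' 4→0 → fail=0;  out ∅∪∅=∅
  n9('abe'): parent n8 fail=0; on 'e' 0 → fail=4;  out {2}∪{5}={2,5}
  n12('dcd'): parent n11 fail=13; on 'd' 13→0 → fail=10;  out {3}∪∅={3}
  n15('cac'): parent n14 fail=1; on 'c' 1→0 → fail=13;  out ∅∪∅=∅
  n18('abd'): parent n8 fail=0; on 'd' 0 → fail=10;  out {6}∪∅={6}
  n7('eebe'): parent n6 fail=0; on 'e' 0 → fail=4;  out {1}∪{5}={1,5}
  n16('caca'): parent n15 fail=13; on 'a' 13 → fail=14;  out ∅∪∅=∅
  n17('cacae'): parent n16 fail=14; on 'e' 14→1→0 → fail=4;  out {4}∪{5}={4,5}

Run:
i=0 'a': node 0→1
i=1 'a': node 1→2  ** P7@[0:1]
i=2 'a': node 2→3  ** P0@[0:2],P7@[1:2]
i=3 'b': node 3→8 (fail-walked)
i=4 'e': node 8→9  ** P2@[2:4],P5@[4:4]
i=5 'c': node 9→13 (fail-walked)
i=6 'e': node 13→4 (fail-walked)  ** P5@[6:6]
i=7 'e': node 4→5  ** P5@[7:7]
i=8 'e': node 5→5 (fail-walked)  ** P5@[8:8]
i=9 'b': node 5→6
i=10 'e': node 6→7  ** P1@[7:10],P5@[10:10]
i=11 'd': node 7→10 (fail-walked)
i=12 'e': node 10→4 (fail-walked)  ** P5@[12:12]
i=13 'a': node 4→1 (fail-walked)
i=14 'a': node 1→2  ** P7@[13:14]
i=15 'a': node 2→3  ** P0@[13:15],P7@[14:15]
i=16 'b': node 3→8 (fail-walked)
i=17 'e': node 8→9  ** P2@[15:17],P5@[17:17]
i=18 'd': node 9→10 (fail-walked)
i=19 'd': node 10→10 (fail-walked)
i=20 'c': node 10→11
i=21 'a': node 11→14 (fail-walked)
i=22 'c': node 14→15
i=23 'a': node 15→16
i=24 'e': node 16→17  ** P4@[20:24],P5@[24:24]

All matches (sorted): [[1,7],[2,0],[2,7],[4,2],[4,5],[6,5],[7,5],[8,5],[10,1],[10,5],[12,5],[14,7],[15,0],[15,7],[17,2],[17,5],[24,4],[24,5]]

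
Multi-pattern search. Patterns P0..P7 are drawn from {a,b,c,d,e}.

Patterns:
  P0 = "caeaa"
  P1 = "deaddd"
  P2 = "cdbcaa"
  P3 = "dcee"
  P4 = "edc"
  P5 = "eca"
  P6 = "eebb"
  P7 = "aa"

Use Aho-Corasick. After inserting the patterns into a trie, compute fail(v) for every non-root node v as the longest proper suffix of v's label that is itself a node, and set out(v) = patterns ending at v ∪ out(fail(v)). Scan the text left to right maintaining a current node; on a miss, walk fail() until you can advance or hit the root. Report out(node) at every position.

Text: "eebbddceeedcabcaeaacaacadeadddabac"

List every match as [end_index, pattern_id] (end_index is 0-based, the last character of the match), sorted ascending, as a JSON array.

Construct AC machine:
Trie nodes:
  n0 'ε': a→28 c→1 d→6 e→20
  n1 'c': a→2 d→12
  n2 'ca': e→3
  n3 'cae': a→4
  n4 'caea': a→5
  n5 'caeaa': ·  ←P0
  n6 'd': c→17 e→7
  n7 'de': a→8
  n8 'dea': d→9
  n9 'dead': d→10
  n10 'deadd': d→11
  n11 'deaddd': ·  ←P1
  n12 'cd': b→13
  n13 'cdb': c→14
  n14 'cdbc': a→15
  n15 'cdbca': a→16
  n16 'cdbcaa': ·  ←P2
  n17 'dc': e→18
  n18 'dce': e→19
  n19 'dcee': ·  ←P3
  n20 'e': c→23 d→21 e→25
  n21 'ed': c→22
  n22 'edc': ·  ←P4
  n23 'ec': a→24
  n24 'eca': ·  ←P5
  n25 'ee': b→26
  n26 'eeb': b→27
  n27 'eebb': ·  ←P6
  n28 'a': a→29
  n29 'aa': ·  ←P7

Failure links (BFS by depth):
  fail(1) 'c': from fail(0)=0 chase 'c': 0 ⇒ 0;  out=∅∪out(0)=∅
  fail(6) 'd': from fail(0)=0 chase 'd': 0 ⇒ 0;  out=∅∪out(0)=∅
  fail(20) 'e': from fail(0)=0 chase 'e': 0 ⇒ 0;  out=∅∪out(0)=∅
  fail(28) 'a': from fail(0)=0 chase 'a': 0 ⇒ 0;  out=∅∪out(0)=∅
  fail(2) 'ca': from fail(1)=0 chase 'a': 0 ⇒ 28;  out=∅∪out(28)=∅
  fail(7) 'de': from fail(6)=0 chase 'e': 0 ⇒ 20;  out=∅∪out(20)=∅
  fail(12) 'cd': from fail(1)=0 chase 'd': 0 ⇒ 6;  out=∅∪out(6)=∅
  fail(17) 'dc': from fail(6)=0 chase 'c': 0 ⇒ 1;  out=∅∪out(1)=∅
  fail(21) 'ed': from fail(20)=0 chase 'd': 0 ⇒ 6;  out=∅∪out(6)=∅
  fail(23) 'ec': from fail(20)=0 chase 'c': 0 ⇒ 1;  out=∅∪out(1)=∅
  fail(25) 'ee': from fail(20)=0 chase 'e': 0 ⇒ 20;  out=∅∪out(20)=∅
  fail(29) 'aa': from fail(28)=0 chase 'a': 0 ⇒ 28;  out={7}∪out(28)={7}
  fail(3) 'cae': from fail(2)=28 chase 'e': 28→0 ⇒ 20;  out=∅∪out(20)=∅
  fail(8) 'dea': from fail(7)=20 chase 'a': 20→0 ⇒ 28;  out=∅∪out(28)=∅
  fail(13) 'cdb': from fail(12)=6 chase 'b': 6→0 ⇒ 0;  out=∅∪out(0)=∅
  fail(18) 'dce': from fail(17)=1 chase 'e': 1→0 ⇒ 20;  out=∅∪out(20)=∅
  fail(22) 'edc': from fail(21)=6 chase 'c': 6 ⇒ 17;  out={4}∪out(17)={4}
  fail(24) 'eca': from fail(23)=1 chase 'a': 1 ⇒ 2;  out={5}∪out(2)={5}
  fail(26) 'eeb': from fail(25)=20 chase 'b': 20→0 ⇒ 0;  out=∅∪out(0)=∅
  fail(4) 'caea': from fail(3)=20 chase 'a': 20→0 ⇒ 28;  out=∅∪out(28)=∅
  fail(9) 'dead': from fail(8)=28 chase 'd': 28→0 ⇒ 6;  out=∅∪out(6)=∅
  fail(14) 'cdbc': from fail(13)=0 chase 'c': 0 ⇒ 1;  out=∅∪out(1)=∅
  fail(19) 'dcee': from fail(18)=20 chase 'e': 20 ⇒ 25;  out={3}∪out(25)={3}
  fail(27) 'eebb': from fail(26)=0 chase 'b': 0 ⇒ 0;  out={6}∪out(0)={6}
  fail(5) 'caeaa': from fail(4)=28 chase 'a': 28 ⇒ 29;  out={0}∪out(29)={0,7}
  fail(10) 'deadd': from fail(9)=6 chase 'd': 6→0 ⇒ 6;  out=∅∪out(6)=∅
  fail(15) 'cdbca': from fail(14)=1 chase 'a': 1 ⇒ 2;  out=∅∪out(2)=∅
  fail(11) 'deaddd': from fail(10)=6 chase 'd': 6→0 ⇒ 6;  out={1}∪out(6)={1}
  fail(16) 'cdbcaa': from fail(15)=2 chase 'a': 2→28 ⇒ 29;  out={2}∪out(29)={2,7}

Run:
[0] read 'e'  n0⇒n20
[1] read 'e'  n20⇒n25
[2] read 'b'  n25⇒n26
[3] read 'b'  n26⇒n27  → match P6@[0:3]
[4] read 'd'  n27⇒n6 (fail-walked)
[5] read 'd'  n6⇒n6 (fail-walked)
[6] read 'c'  n6⇒n17
[7] read 'e'  n17⇒n18
[8] read 'e'  n18⇒n19  → match P3@[5:8]
[9] read 'e'  n19⇒n25 (fail-walked)
[10] read 'd'  n25⇒n21 (fail-walked)
[11] read 'c'  n21⇒n22  → match P4@[9:11]
[12] read 'a'  n22⇒n2 (fail-walked)
[13] read 'b'  n2⇒n0 (fail-walked)
[14] read 'c'  n0⇒n1
[15] read 'a'  n1⇒n2
[16] read 'e'  n2⇒n3
[17] read 'a'  n3⇒n4
[18] read 'a'  n4⇒n5  → match P0@[14:18],P7@[17:18]
[19] read 'c'  n5⇒n1 (fail-walked)
[20] read 'a'  n1⇒n2
[21] read 'a'  n2⇒n29 (fail-walked)  → match P7@[20:21]
[22] read 'c'  n29⇒n1 (fail-walked)
[23] read 'a'  n1⇒n2
[24] read 'd'  n2⇒n6 (fail-walked)
[25] read 'e'  n6⇒n7
[26] read 'a'  n7⇒n8
[27] read 'd'  n8⇒n9
[28] read 'd'  n9⇒n10
[29] read 'd'  n10⇒n11  → match P1@[24:29]
[30] read 'a'  n11⇒n28 (fail-walked)
[31] read 'b'  n28⇒n0 (fail-walked)
[32] read 'a'  n0⇒n28
[33] read 'c'  n28⇒n1 (fail-walked)

Matches: [[3,6],[8,3],[11,4],[18,0],[18,7],[21,7],[29,1]]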